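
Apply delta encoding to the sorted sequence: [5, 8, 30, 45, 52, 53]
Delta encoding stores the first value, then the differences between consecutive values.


First value: 5
Deltas:
  8 - 5 = 3
  30 - 8 = 22
  45 - 30 = 15
  52 - 45 = 7
  53 - 52 = 1


Delta encoded: [5, 3, 22, 15, 7, 1]


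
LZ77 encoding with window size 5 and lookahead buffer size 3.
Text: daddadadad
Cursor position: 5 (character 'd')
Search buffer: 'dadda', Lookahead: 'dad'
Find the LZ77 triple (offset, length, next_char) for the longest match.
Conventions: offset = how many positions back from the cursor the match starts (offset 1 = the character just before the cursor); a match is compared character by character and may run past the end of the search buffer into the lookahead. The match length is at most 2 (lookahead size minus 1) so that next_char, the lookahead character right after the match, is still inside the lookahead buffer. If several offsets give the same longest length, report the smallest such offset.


Try each offset into the search buffer:
  offset=1 (pos 4, char 'a'): match length 0
  offset=2 (pos 3, char 'd'): match length 2
  offset=3 (pos 2, char 'd'): match length 1
  offset=4 (pos 1, char 'a'): match length 0
  offset=5 (pos 0, char 'd'): match length 2
Longest match has length 2, found at offsets 2, 5; take the smallest, offset 2.
next_char = character at position 5 + 2 = 7 -> 'd'

Best match: offset=2, length=2 (matching 'da' starting at position 3)
LZ77 triple: (2, 2, 'd')


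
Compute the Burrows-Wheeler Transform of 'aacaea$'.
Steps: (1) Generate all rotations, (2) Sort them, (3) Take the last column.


Rotations (sorted):
  0: $aacaea -> last char: a
  1: a$aacae -> last char: e
  2: aacaea$ -> last char: $
  3: acaea$a -> last char: a
  4: aea$aac -> last char: c
  5: caea$aa -> last char: a
  6: ea$aaca -> last char: a


BWT = ae$acaa


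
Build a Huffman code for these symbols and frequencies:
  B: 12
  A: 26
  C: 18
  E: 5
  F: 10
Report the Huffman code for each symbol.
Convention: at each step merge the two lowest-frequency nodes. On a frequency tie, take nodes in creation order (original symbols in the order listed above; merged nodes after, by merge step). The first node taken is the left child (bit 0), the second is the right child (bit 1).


Huffman tree construction:
Step 1: Merge E(5) + F(10) = 15
Step 2: Merge B(12) + (E+F)(15) = 27
Step 3: Merge C(18) + A(26) = 44
Step 4: Merge (B+(E+F))(27) + (C+A)(44) = 71
Read each symbol's code off the tree from the root (left child = 0, right child = 1).

Codes:
  B: 00 (length 2)
  A: 11 (length 2)
  C: 10 (length 2)
  E: 010 (length 3)
  F: 011 (length 3)
Average code length: 157/71 = 2.2113 bits/symbol


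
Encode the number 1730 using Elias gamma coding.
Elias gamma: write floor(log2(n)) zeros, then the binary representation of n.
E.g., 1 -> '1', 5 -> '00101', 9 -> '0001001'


num_bits = floor(log2(1730)) + 1 = 11
leading_zeros = num_bits - 1 = 10
binary(1730) = 11011000010

Elias gamma(1730) = '0000000000' + '11011000010' = 000000000011011000010 (21 bits)


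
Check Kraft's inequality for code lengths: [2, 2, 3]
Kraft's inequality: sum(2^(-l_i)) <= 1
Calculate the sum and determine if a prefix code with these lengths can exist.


Sum = 2^(-2) + 2^(-2) + 2^(-3)
    = 0.25 + 0.25 + 0.125
    = 5/8 = 0.625
Since 0.625 <= 1, Kraft's inequality IS satisfied.
A prefix code with these lengths CAN exist.

Kraft sum = 0.625. Satisfied.


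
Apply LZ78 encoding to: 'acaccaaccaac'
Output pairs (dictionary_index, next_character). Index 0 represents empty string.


LZ78 encoding steps:
Dictionary: {0: ''}
Step 1: w='' (idx 0), next='a' -> output (0, 'a'), add 'a' as idx 1
Step 2: w='' (idx 0), next='c' -> output (0, 'c'), add 'c' as idx 2
Step 3: w='a' (idx 1), next='c' -> output (1, 'c'), add 'ac' as idx 3
Step 4: w='c' (idx 2), next='a' -> output (2, 'a'), add 'ca' as idx 4
Step 5: w='ac' (idx 3), next='c' -> output (3, 'c'), add 'acc' as idx 5
Step 6: w='a' (idx 1), next='a' -> output (1, 'a'), add 'aa' as idx 6
Step 7: w='c' (idx 2), end of input -> output (2, '')


Encoded: [(0, 'a'), (0, 'c'), (1, 'c'), (2, 'a'), (3, 'c'), (1, 'a'), (2, '')]


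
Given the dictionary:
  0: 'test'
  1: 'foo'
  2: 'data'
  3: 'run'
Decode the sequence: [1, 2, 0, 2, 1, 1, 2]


Look up each index in the dictionary:
  1 -> 'foo'
  2 -> 'data'
  0 -> 'test'
  2 -> 'data'
  1 -> 'foo'
  1 -> 'foo'
  2 -> 'data'

Decoded: "foo data test data foo foo data"


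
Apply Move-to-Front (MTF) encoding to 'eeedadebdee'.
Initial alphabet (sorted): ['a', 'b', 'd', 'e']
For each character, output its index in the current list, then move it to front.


MTF encoding:
'e': index 3 in ['a', 'b', 'd', 'e'] -> ['e', 'a', 'b', 'd']
'e': index 0 in ['e', 'a', 'b', 'd'] -> ['e', 'a', 'b', 'd']
'e': index 0 in ['e', 'a', 'b', 'd'] -> ['e', 'a', 'b', 'd']
'd': index 3 in ['e', 'a', 'b', 'd'] -> ['d', 'e', 'a', 'b']
'a': index 2 in ['d', 'e', 'a', 'b'] -> ['a', 'd', 'e', 'b']
'd': index 1 in ['a', 'd', 'e', 'b'] -> ['d', 'a', 'e', 'b']
'e': index 2 in ['d', 'a', 'e', 'b'] -> ['e', 'd', 'a', 'b']
'b': index 3 in ['e', 'd', 'a', 'b'] -> ['b', 'e', 'd', 'a']
'd': index 2 in ['b', 'e', 'd', 'a'] -> ['d', 'b', 'e', 'a']
'e': index 2 in ['d', 'b', 'e', 'a'] -> ['e', 'd', 'b', 'a']
'e': index 0 in ['e', 'd', 'b', 'a'] -> ['e', 'd', 'b', 'a']


Output: [3, 0, 0, 3, 2, 1, 2, 3, 2, 2, 0]


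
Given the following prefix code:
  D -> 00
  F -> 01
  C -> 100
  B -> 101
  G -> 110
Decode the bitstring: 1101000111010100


Decoding step by step:
Bits 110 -> G
Bits 100 -> C
Bits 01 -> F
Bits 110 -> G
Bits 101 -> B
Bits 00 -> D


Decoded message: GCFGBD


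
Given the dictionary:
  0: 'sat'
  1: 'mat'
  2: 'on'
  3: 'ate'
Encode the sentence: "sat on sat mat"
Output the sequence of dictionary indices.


Look up each word in the dictionary:
  'sat' -> 0
  'on' -> 2
  'sat' -> 0
  'mat' -> 1

Encoded: [0, 2, 0, 1]


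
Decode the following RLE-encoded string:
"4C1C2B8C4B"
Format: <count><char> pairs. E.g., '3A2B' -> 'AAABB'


Expanding each <count><char> pair:
  4C -> 'CCCC'
  1C -> 'C'
  2B -> 'BB'
  8C -> 'CCCCCCCC'
  4B -> 'BBBB'

Decoded = CCCCCBBCCCCCCCCBBBB


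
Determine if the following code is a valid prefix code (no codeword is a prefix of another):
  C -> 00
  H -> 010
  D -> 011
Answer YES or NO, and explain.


Checking each pair (does one codeword prefix another?):
  C='00' vs H='010': no prefix
  C='00' vs D='011': no prefix
  H='010' vs C='00': no prefix
  H='010' vs D='011': no prefix
  D='011' vs C='00': no prefix
  D='011' vs H='010': no prefix
No violation found over all pairs.

YES -- this is a valid prefix code. No codeword is a prefix of any other codeword.


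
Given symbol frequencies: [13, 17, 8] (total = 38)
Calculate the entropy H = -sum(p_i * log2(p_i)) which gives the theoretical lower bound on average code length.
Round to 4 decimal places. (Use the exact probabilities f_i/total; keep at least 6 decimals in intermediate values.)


Per-symbol terms -p_i * log2(p_i) with p_i = f_i/38:
  p = 13/38 = 0.342105: log2(p) = -1.547488, -p*log2(p) = 0.529404
  p = 17/38 = 0.447368: log2(p) = -1.160465, -p*log2(p) = 0.519155
  p = 8/38 = 0.210526: log2(p) = -2.247928, -p*log2(p) = 0.473248
H = 0.529404 + 0.519155 + 0.473248 = 1.521807

H = 1.5218 bits/symbol


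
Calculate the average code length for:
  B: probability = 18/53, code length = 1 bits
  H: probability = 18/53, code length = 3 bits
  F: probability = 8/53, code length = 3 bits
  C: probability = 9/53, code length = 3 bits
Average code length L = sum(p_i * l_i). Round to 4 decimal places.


Weighted contributions p_i * l_i:
  B: (18/53) * 1 = 18/53
  H: (18/53) * 3 = 54/53
  F: (8/53) * 3 = 24/53
  C: (9/53) * 3 = 27/53
Sum = (18 + 54 + 24 + 27)/53 = 123/53

L = 123/53 = 2.3208 bits/symbol


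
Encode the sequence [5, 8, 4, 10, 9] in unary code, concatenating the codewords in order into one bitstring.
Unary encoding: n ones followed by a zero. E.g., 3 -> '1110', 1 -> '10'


Encode each number as n ones followed by a terminating 0:
  5 -> 111110 (6 bits)
  8 -> 111111110 (9 bits)
  4 -> 11110 (5 bits)
  10 -> 11111111110 (11 bits)
  9 -> 1111111110 (10 bits)
Total length = 6 + 9 + 5 + 11 + 10 = 41 bits.

Unary([5, 8, 4, 10, 9]) = 11111011111111011110111111111101111111110 (41 bits)


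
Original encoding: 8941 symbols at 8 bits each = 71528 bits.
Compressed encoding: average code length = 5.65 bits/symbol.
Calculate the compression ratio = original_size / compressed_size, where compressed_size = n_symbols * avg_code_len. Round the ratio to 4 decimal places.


original_size = n_symbols * orig_bits = 8941 * 8 = 71528 bits
compressed_size = n_symbols * avg_code_len = 8941 * 5.65 = 50516.65 bits
ratio = original_size / compressed_size = 71528 / 50516.65 = 1.4159

Compression ratio = 1.4159


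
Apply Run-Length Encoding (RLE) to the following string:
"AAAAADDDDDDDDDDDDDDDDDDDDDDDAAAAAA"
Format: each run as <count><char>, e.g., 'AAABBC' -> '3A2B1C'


Scanning runs left to right:
  i=0: run of 'A' x 5 -> '5A'
  i=5: run of 'D' x 23 -> '23D'
  i=28: run of 'A' x 6 -> '6A'

RLE = 5A23D6A


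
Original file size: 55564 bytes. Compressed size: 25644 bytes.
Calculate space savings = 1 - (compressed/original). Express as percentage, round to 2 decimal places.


ratio = compressed/original = 25644/55564 = 0.461522
savings = 1 - ratio = 1 - 0.461522 = 0.538478
as a percentage: 0.538478 * 100 = 53.85%

Space savings = 1 - 25644/55564 = 53.85%


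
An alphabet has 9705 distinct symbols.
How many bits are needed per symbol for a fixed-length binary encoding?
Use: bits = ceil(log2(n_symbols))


log2(9705) = 13.2445
Bracket: 2^13 = 8192 < 9705 <= 2^14 = 16384
So ceil(log2(9705)) = 14

bits = ceil(log2(9705)) = ceil(13.2445) = 14 bits


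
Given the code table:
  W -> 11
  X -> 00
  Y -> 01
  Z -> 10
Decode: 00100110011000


Decoding:
00 -> X
10 -> Z
01 -> Y
10 -> Z
01 -> Y
10 -> Z
00 -> X


Result: XZYZYZX


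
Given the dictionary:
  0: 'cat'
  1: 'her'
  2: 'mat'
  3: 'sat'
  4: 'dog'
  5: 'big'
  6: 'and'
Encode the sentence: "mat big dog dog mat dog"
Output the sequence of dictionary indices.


Look up each word in the dictionary:
  'mat' -> 2
  'big' -> 5
  'dog' -> 4
  'dog' -> 4
  'mat' -> 2
  'dog' -> 4

Encoded: [2, 5, 4, 4, 2, 4]


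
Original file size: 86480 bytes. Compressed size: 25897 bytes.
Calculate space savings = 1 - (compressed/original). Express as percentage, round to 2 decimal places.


ratio = compressed/original = 25897/86480 = 0.299457
savings = 1 - ratio = 1 - 0.299457 = 0.700543
as a percentage: 0.700543 * 100 = 70.05%

Space savings = 1 - 25897/86480 = 70.05%


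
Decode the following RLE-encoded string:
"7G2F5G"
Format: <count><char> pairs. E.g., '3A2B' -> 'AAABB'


Expanding each <count><char> pair:
  7G -> 'GGGGGGG'
  2F -> 'FF'
  5G -> 'GGGGG'

Decoded = GGGGGGGFFGGGGG


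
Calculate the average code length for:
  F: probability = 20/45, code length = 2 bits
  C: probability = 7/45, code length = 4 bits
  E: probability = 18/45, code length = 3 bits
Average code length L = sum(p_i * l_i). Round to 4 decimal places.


Weighted contributions p_i * l_i:
  F: (20/45) * 2 = 40/45
  C: (7/45) * 4 = 28/45
  E: (18/45) * 3 = 54/45
Sum = (40 + 28 + 54)/45 = 122/45

L = 122/45 = 2.7111 bits/symbol


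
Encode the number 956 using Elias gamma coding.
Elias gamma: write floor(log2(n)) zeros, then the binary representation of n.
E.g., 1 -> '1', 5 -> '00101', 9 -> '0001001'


num_bits = floor(log2(956)) + 1 = 10
leading_zeros = num_bits - 1 = 9
binary(956) = 1110111100

Elias gamma(956) = '000000000' + '1110111100' = 0000000001110111100 (19 bits)


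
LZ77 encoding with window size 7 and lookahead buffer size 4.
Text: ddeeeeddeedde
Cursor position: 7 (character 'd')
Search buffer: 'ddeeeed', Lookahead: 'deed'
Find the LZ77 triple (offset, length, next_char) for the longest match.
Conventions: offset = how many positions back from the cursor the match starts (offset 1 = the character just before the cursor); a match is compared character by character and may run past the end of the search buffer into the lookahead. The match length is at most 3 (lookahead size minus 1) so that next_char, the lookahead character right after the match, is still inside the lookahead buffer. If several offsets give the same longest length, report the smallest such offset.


Try each offset into the search buffer:
  offset=1 (pos 6, char 'd'): match length 1
  offset=2 (pos 5, char 'e'): match length 0
  offset=3 (pos 4, char 'e'): match length 0
  offset=4 (pos 3, char 'e'): match length 0
  offset=5 (pos 2, char 'e'): match length 0
  offset=6 (pos 1, char 'd'): match length 3
  offset=7 (pos 0, char 'd'): match length 1
Longest match has length 3 at offset 6.
next_char = character at position 7 + 3 = 10 -> 'd'

Best match: offset=6, length=3 (matching 'dee' starting at position 1)
LZ77 triple: (6, 3, 'd')


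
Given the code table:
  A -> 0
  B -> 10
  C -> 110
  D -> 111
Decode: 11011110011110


Decoding:
110 -> C
111 -> D
10 -> B
0 -> A
111 -> D
10 -> B


Result: CDBADB


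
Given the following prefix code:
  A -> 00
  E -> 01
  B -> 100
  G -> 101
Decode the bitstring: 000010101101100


Decoding step by step:
Bits 00 -> A
Bits 00 -> A
Bits 101 -> G
Bits 01 -> E
Bits 101 -> G
Bits 100 -> B


Decoded message: AAGEGB


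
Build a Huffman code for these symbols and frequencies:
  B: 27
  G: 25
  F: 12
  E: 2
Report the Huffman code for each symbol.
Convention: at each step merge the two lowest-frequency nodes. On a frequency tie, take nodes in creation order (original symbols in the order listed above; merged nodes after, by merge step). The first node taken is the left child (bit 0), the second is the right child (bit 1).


Huffman tree construction:
Step 1: Merge E(2) + F(12) = 14
Step 2: Merge (E+F)(14) + G(25) = 39
Step 3: Merge B(27) + ((E+F)+G)(39) = 66
Read each symbol's code off the tree from the root (left child = 0, right child = 1).

Codes:
  B: 0 (length 1)
  G: 11 (length 2)
  F: 101 (length 3)
  E: 100 (length 3)
Average code length: 119/66 = 1.8030 bits/symbol


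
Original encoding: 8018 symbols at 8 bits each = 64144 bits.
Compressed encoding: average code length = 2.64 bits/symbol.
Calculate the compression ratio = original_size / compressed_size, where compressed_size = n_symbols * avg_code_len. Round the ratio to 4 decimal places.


original_size = n_symbols * orig_bits = 8018 * 8 = 64144 bits
compressed_size = n_symbols * avg_code_len = 8018 * 2.64 = 21167.52 bits
ratio = original_size / compressed_size = 64144 / 21167.52 = 3.0303

Compression ratio = 3.0303


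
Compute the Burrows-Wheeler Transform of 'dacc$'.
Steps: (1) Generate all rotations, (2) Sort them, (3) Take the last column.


Rotations (sorted):
  0: $dacc -> last char: c
  1: acc$d -> last char: d
  2: c$dac -> last char: c
  3: cc$da -> last char: a
  4: dacc$ -> last char: $


BWT = cdca$


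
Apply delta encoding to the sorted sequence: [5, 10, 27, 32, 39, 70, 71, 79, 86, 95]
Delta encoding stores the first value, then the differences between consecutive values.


First value: 5
Deltas:
  10 - 5 = 5
  27 - 10 = 17
  32 - 27 = 5
  39 - 32 = 7
  70 - 39 = 31
  71 - 70 = 1
  79 - 71 = 8
  86 - 79 = 7
  95 - 86 = 9


Delta encoded: [5, 5, 17, 5, 7, 31, 1, 8, 7, 9]


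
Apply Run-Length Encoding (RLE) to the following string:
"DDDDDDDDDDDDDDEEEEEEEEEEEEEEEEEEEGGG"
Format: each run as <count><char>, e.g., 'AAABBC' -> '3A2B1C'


Scanning runs left to right:
  i=0: run of 'D' x 14 -> '14D'
  i=14: run of 'E' x 19 -> '19E'
  i=33: run of 'G' x 3 -> '3G'

RLE = 14D19E3G


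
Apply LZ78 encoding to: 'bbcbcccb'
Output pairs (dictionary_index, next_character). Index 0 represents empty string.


LZ78 encoding steps:
Dictionary: {0: ''}
Step 1: w='' (idx 0), next='b' -> output (0, 'b'), add 'b' as idx 1
Step 2: w='b' (idx 1), next='c' -> output (1, 'c'), add 'bc' as idx 2
Step 3: w='bc' (idx 2), next='c' -> output (2, 'c'), add 'bcc' as idx 3
Step 4: w='' (idx 0), next='c' -> output (0, 'c'), add 'c' as idx 4
Step 5: w='b' (idx 1), end of input -> output (1, '')


Encoded: [(0, 'b'), (1, 'c'), (2, 'c'), (0, 'c'), (1, '')]


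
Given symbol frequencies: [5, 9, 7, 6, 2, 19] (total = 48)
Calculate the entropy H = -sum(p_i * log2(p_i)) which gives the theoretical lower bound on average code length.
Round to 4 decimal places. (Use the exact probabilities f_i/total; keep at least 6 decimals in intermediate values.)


Per-symbol terms -p_i * log2(p_i) with p_i = f_i/48:
  p = 5/48 = 0.104167: log2(p) = -3.263034, -p*log2(p) = 0.339899
  p = 9/48 = 0.187500: log2(p) = -2.415037, -p*log2(p) = 0.452820
  p = 7/48 = 0.145833: log2(p) = -2.777608, -p*log2(p) = 0.405068
  p = 6/48 = 0.125000: log2(p) = -3.000000, -p*log2(p) = 0.375000
  p = 2/48 = 0.041667: log2(p) = -4.584963, -p*log2(p) = 0.191040
  p = 19/48 = 0.395833: log2(p) = -1.337035, -p*log2(p) = 0.529243
H = 0.339899 + 0.452820 + 0.405068 + 0.375000 + 0.191040 + 0.529243 = 2.293070

H = 2.2931 bits/symbol


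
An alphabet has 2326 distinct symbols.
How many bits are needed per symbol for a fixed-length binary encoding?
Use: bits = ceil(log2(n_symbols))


log2(2326) = 11.1836
Bracket: 2^11 = 2048 < 2326 <= 2^12 = 4096
So ceil(log2(2326)) = 12

bits = ceil(log2(2326)) = ceil(11.1836) = 12 bits


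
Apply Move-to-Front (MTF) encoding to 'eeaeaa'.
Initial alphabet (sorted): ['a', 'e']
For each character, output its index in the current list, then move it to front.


MTF encoding:
'e': index 1 in ['a', 'e'] -> ['e', 'a']
'e': index 0 in ['e', 'a'] -> ['e', 'a']
'a': index 1 in ['e', 'a'] -> ['a', 'e']
'e': index 1 in ['a', 'e'] -> ['e', 'a']
'a': index 1 in ['e', 'a'] -> ['a', 'e']
'a': index 0 in ['a', 'e'] -> ['a', 'e']


Output: [1, 0, 1, 1, 1, 0]


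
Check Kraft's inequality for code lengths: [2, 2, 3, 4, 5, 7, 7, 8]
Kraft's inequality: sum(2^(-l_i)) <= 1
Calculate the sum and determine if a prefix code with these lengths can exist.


Sum = 2^(-2) + 2^(-2) + 2^(-3) + 2^(-4) + 2^(-5) + 2^(-7) + 2^(-7) + 2^(-8)
    = 0.25 + 0.25 + 0.125 + 0.0625 + 0.03125 + 0.0078125 + 0.0078125 + 0.00390625
    = 189/256 = 0.73828125
Since 0.73828125 <= 1, Kraft's inequality IS satisfied.
A prefix code with these lengths CAN exist.

Kraft sum = 0.73828125. Satisfied.


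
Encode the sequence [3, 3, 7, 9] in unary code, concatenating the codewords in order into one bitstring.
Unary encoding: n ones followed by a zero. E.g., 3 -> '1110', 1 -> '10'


Encode each number as n ones followed by a terminating 0:
  3 -> 1110 (4 bits)
  3 -> 1110 (4 bits)
  7 -> 11111110 (8 bits)
  9 -> 1111111110 (10 bits)
Total length = 4 + 4 + 8 + 10 = 26 bits.

Unary([3, 3, 7, 9]) = 11101110111111101111111110 (26 bits)


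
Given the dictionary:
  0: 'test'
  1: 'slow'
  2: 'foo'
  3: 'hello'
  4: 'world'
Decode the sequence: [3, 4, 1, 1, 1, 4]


Look up each index in the dictionary:
  3 -> 'hello'
  4 -> 'world'
  1 -> 'slow'
  1 -> 'slow'
  1 -> 'slow'
  4 -> 'world'

Decoded: "hello world slow slow slow world"


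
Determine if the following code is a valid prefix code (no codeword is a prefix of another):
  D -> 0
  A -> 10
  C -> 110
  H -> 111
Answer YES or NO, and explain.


Checking each pair (does one codeword prefix another?):
  D='0' vs A='10': no prefix
  D='0' vs C='110': no prefix
  D='0' vs H='111': no prefix
  A='10' vs D='0': no prefix
  A='10' vs C='110': no prefix
  A='10' vs H='111': no prefix
  C='110' vs D='0': no prefix
  C='110' vs A='10': no prefix
  C='110' vs H='111': no prefix
  H='111' vs D='0': no prefix
  H='111' vs A='10': no prefix
  H='111' vs C='110': no prefix
No violation found over all pairs.

YES -- this is a valid prefix code. No codeword is a prefix of any other codeword.


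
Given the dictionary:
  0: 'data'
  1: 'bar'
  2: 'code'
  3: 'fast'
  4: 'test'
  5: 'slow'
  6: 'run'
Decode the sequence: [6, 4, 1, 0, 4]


Look up each index in the dictionary:
  6 -> 'run'
  4 -> 'test'
  1 -> 'bar'
  0 -> 'data'
  4 -> 'test'

Decoded: "run test bar data test"


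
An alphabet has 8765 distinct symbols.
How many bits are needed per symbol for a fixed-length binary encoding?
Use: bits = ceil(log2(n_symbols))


log2(8765) = 13.0975
Bracket: 2^13 = 8192 < 8765 <= 2^14 = 16384
So ceil(log2(8765)) = 14

bits = ceil(log2(8765)) = ceil(13.0975) = 14 bits


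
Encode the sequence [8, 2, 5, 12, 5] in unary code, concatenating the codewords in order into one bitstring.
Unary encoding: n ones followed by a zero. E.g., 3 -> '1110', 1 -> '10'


Encode each number as n ones followed by a terminating 0:
  8 -> 111111110 (9 bits)
  2 -> 110 (3 bits)
  5 -> 111110 (6 bits)
  12 -> 1111111111110 (13 bits)
  5 -> 111110 (6 bits)
Total length = 9 + 3 + 6 + 13 + 6 = 37 bits.

Unary([8, 2, 5, 12, 5]) = 1111111101101111101111111111110111110 (37 bits)


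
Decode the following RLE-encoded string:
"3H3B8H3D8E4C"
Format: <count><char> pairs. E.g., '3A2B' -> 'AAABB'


Expanding each <count><char> pair:
  3H -> 'HHH'
  3B -> 'BBB'
  8H -> 'HHHHHHHH'
  3D -> 'DDD'
  8E -> 'EEEEEEEE'
  4C -> 'CCCC'

Decoded = HHHBBBHHHHHHHHDDDEEEEEEEECCCC


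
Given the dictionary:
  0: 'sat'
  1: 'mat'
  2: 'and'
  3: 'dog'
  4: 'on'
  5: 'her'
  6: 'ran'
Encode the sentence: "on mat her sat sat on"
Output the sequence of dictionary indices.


Look up each word in the dictionary:
  'on' -> 4
  'mat' -> 1
  'her' -> 5
  'sat' -> 0
  'sat' -> 0
  'on' -> 4

Encoded: [4, 1, 5, 0, 0, 4]


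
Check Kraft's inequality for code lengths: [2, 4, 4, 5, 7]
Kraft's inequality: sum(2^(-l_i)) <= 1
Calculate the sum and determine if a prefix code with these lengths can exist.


Sum = 2^(-2) + 2^(-4) + 2^(-4) + 2^(-5) + 2^(-7)
    = 0.25 + 0.0625 + 0.0625 + 0.03125 + 0.0078125
    = 53/128 = 0.4140625
Since 0.4140625 <= 1, Kraft's inequality IS satisfied.
A prefix code with these lengths CAN exist.

Kraft sum = 0.4140625. Satisfied.


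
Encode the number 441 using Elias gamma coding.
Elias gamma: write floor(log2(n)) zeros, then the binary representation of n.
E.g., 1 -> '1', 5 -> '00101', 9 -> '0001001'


num_bits = floor(log2(441)) + 1 = 9
leading_zeros = num_bits - 1 = 8
binary(441) = 110111001

Elias gamma(441) = '00000000' + '110111001' = 00000000110111001 (17 bits)


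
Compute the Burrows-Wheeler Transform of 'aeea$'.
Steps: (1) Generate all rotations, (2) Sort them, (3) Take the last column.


Rotations (sorted):
  0: $aeea -> last char: a
  1: a$aee -> last char: e
  2: aeea$ -> last char: $
  3: ea$ae -> last char: e
  4: eea$a -> last char: a


BWT = ae$ea


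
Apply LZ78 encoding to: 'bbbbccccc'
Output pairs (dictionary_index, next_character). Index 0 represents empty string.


LZ78 encoding steps:
Dictionary: {0: ''}
Step 1: w='' (idx 0), next='b' -> output (0, 'b'), add 'b' as idx 1
Step 2: w='b' (idx 1), next='b' -> output (1, 'b'), add 'bb' as idx 2
Step 3: w='b' (idx 1), next='c' -> output (1, 'c'), add 'bc' as idx 3
Step 4: w='' (idx 0), next='c' -> output (0, 'c'), add 'c' as idx 4
Step 5: w='c' (idx 4), next='c' -> output (4, 'c'), add 'cc' as idx 5
Step 6: w='c' (idx 4), end of input -> output (4, '')


Encoded: [(0, 'b'), (1, 'b'), (1, 'c'), (0, 'c'), (4, 'c'), (4, '')]


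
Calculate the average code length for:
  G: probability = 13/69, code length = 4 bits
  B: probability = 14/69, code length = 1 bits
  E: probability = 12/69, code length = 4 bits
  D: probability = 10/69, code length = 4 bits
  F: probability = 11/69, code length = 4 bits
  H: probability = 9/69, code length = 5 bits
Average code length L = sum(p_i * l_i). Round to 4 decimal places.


Weighted contributions p_i * l_i:
  G: (13/69) * 4 = 52/69
  B: (14/69) * 1 = 14/69
  E: (12/69) * 4 = 48/69
  D: (10/69) * 4 = 40/69
  F: (11/69) * 4 = 44/69
  H: (9/69) * 5 = 45/69
Sum = (52 + 14 + 48 + 40 + 44 + 45)/69 = 243/69

L = 243/69 = 3.5217 bits/symbol


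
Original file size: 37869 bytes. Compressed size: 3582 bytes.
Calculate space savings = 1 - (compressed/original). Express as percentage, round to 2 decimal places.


ratio = compressed/original = 3582/37869 = 0.094589
savings = 1 - ratio = 1 - 0.094589 = 0.905411
as a percentage: 0.905411 * 100 = 90.54%

Space savings = 1 - 3582/37869 = 90.54%


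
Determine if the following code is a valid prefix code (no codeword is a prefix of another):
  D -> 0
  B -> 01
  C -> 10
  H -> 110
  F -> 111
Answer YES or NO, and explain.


Checking each pair (does one codeword prefix another?):
  D='0' vs B='01': prefix -- VIOLATION

NO -- this is NOT a valid prefix code. D (0) is a prefix of B (01).


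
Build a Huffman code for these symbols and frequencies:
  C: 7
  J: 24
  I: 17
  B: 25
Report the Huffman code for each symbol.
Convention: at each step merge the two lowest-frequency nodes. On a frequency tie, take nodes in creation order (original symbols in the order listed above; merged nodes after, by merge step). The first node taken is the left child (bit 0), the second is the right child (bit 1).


Huffman tree construction:
Step 1: Merge C(7) + I(17) = 24
Step 2: Merge J(24) + (C+I)(24) = 48
Step 3: Merge B(25) + (J+(C+I))(48) = 73
Read each symbol's code off the tree from the root (left child = 0, right child = 1).

Codes:
  C: 110 (length 3)
  J: 10 (length 2)
  I: 111 (length 3)
  B: 0 (length 1)
Average code length: 145/73 = 1.9863 bits/symbol


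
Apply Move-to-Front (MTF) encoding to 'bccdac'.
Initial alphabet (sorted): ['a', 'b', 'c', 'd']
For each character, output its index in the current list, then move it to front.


MTF encoding:
'b': index 1 in ['a', 'b', 'c', 'd'] -> ['b', 'a', 'c', 'd']
'c': index 2 in ['b', 'a', 'c', 'd'] -> ['c', 'b', 'a', 'd']
'c': index 0 in ['c', 'b', 'a', 'd'] -> ['c', 'b', 'a', 'd']
'd': index 3 in ['c', 'b', 'a', 'd'] -> ['d', 'c', 'b', 'a']
'a': index 3 in ['d', 'c', 'b', 'a'] -> ['a', 'd', 'c', 'b']
'c': index 2 in ['a', 'd', 'c', 'b'] -> ['c', 'a', 'd', 'b']


Output: [1, 2, 0, 3, 3, 2]


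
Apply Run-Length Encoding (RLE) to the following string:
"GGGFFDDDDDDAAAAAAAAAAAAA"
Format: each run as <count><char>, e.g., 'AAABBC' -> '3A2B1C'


Scanning runs left to right:
  i=0: run of 'G' x 3 -> '3G'
  i=3: run of 'F' x 2 -> '2F'
  i=5: run of 'D' x 6 -> '6D'
  i=11: run of 'A' x 13 -> '13A'

RLE = 3G2F6D13A


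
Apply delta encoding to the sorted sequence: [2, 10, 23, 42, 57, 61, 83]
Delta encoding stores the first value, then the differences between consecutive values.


First value: 2
Deltas:
  10 - 2 = 8
  23 - 10 = 13
  42 - 23 = 19
  57 - 42 = 15
  61 - 57 = 4
  83 - 61 = 22


Delta encoded: [2, 8, 13, 19, 15, 4, 22]


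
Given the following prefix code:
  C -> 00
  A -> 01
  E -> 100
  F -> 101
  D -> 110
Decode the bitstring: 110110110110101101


Decoding step by step:
Bits 110 -> D
Bits 110 -> D
Bits 110 -> D
Bits 110 -> D
Bits 101 -> F
Bits 101 -> F


Decoded message: DDDDFF


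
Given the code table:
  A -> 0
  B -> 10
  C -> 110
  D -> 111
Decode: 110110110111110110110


Decoding:
110 -> C
110 -> C
110 -> C
111 -> D
110 -> C
110 -> C
110 -> C


Result: CCCDCCC


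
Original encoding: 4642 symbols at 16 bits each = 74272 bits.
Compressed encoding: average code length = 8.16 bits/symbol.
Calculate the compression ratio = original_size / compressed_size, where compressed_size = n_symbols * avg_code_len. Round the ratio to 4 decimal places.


original_size = n_symbols * orig_bits = 4642 * 16 = 74272 bits
compressed_size = n_symbols * avg_code_len = 4642 * 8.16 = 37878.72 bits
ratio = original_size / compressed_size = 74272 / 37878.72 = 1.9608

Compression ratio = 1.9608


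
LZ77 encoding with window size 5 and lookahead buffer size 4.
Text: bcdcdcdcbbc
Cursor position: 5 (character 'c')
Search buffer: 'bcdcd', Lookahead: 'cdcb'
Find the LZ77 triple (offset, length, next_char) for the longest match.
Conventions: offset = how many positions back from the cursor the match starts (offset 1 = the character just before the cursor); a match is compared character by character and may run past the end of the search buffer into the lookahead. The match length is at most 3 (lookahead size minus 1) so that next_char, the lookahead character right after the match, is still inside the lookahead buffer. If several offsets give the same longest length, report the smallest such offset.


Try each offset into the search buffer:
  offset=1 (pos 4, char 'd'): match length 0
  offset=2 (pos 3, char 'c'): match length 3
  offset=3 (pos 2, char 'd'): match length 0
  offset=4 (pos 1, char 'c'): match length 3
  offset=5 (pos 0, char 'b'): match length 0
Longest match has length 3, found at offsets 2, 4; take the smallest, offset 2.
next_char = character at position 5 + 3 = 8 -> 'b'

Best match: offset=2, length=3 (matching 'cdc' starting at position 3)
LZ77 triple: (2, 3, 'b')


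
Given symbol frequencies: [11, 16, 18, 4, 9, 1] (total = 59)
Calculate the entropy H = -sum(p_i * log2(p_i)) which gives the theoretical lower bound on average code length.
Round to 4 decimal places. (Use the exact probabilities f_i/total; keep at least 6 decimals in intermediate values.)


Per-symbol terms -p_i * log2(p_i) with p_i = f_i/59:
  p = 11/59 = 0.186441: log2(p) = -2.423211, -p*log2(p) = 0.451785
  p = 16/59 = 0.271186: log2(p) = -1.882643, -p*log2(p) = 0.510547
  p = 18/59 = 0.305085: log2(p) = -1.712718, -p*log2(p) = 0.522524
  p = 4/59 = 0.067797: log2(p) = -3.882643, -p*log2(p) = 0.263230
  p = 9/59 = 0.152542: log2(p) = -2.712718, -p*log2(p) = 0.413804
  p = 1/59 = 0.016949: log2(p) = -5.882643, -p*log2(p) = 0.099706
H = 0.451785 + 0.510547 + 0.522524 + 0.263230 + 0.413804 + 0.099706 = 2.261596

H = 2.2616 bits/symbol


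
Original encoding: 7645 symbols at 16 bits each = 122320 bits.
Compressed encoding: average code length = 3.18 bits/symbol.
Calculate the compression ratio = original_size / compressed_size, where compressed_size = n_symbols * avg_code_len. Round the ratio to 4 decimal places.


original_size = n_symbols * orig_bits = 7645 * 16 = 122320 bits
compressed_size = n_symbols * avg_code_len = 7645 * 3.18 = 24311.1 bits
ratio = original_size / compressed_size = 122320 / 24311.1 = 5.0314

Compression ratio = 5.0314


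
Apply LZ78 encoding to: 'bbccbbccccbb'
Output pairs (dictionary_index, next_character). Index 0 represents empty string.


LZ78 encoding steps:
Dictionary: {0: ''}
Step 1: w='' (idx 0), next='b' -> output (0, 'b'), add 'b' as idx 1
Step 2: w='b' (idx 1), next='c' -> output (1, 'c'), add 'bc' as idx 2
Step 3: w='' (idx 0), next='c' -> output (0, 'c'), add 'c' as idx 3
Step 4: w='b' (idx 1), next='b' -> output (1, 'b'), add 'bb' as idx 4
Step 5: w='c' (idx 3), next='c' -> output (3, 'c'), add 'cc' as idx 5
Step 6: w='cc' (idx 5), next='b' -> output (5, 'b'), add 'ccb' as idx 6
Step 7: w='b' (idx 1), end of input -> output (1, '')


Encoded: [(0, 'b'), (1, 'c'), (0, 'c'), (1, 'b'), (3, 'c'), (5, 'b'), (1, '')]


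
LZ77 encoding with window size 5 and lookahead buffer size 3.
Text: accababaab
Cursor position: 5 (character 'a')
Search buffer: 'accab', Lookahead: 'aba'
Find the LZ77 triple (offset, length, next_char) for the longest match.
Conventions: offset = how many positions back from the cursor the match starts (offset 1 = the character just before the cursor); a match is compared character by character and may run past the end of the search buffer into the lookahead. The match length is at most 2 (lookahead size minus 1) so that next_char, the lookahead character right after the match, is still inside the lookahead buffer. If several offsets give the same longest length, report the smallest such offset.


Try each offset into the search buffer:
  offset=1 (pos 4, char 'b'): match length 0
  offset=2 (pos 3, char 'a'): match length 2
  offset=3 (pos 2, char 'c'): match length 0
  offset=4 (pos 1, char 'c'): match length 0
  offset=5 (pos 0, char 'a'): match length 1
Longest match has length 2 at offset 2.
next_char = character at position 5 + 2 = 7 -> 'a'

Best match: offset=2, length=2 (matching 'ab' starting at position 3)
LZ77 triple: (2, 2, 'a')


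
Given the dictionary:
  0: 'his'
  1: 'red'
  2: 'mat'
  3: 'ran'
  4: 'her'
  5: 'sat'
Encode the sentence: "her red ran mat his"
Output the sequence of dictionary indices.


Look up each word in the dictionary:
  'her' -> 4
  'red' -> 1
  'ran' -> 3
  'mat' -> 2
  'his' -> 0

Encoded: [4, 1, 3, 2, 0]


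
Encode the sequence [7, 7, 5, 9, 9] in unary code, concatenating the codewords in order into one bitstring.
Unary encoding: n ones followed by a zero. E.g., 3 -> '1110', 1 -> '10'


Encode each number as n ones followed by a terminating 0:
  7 -> 11111110 (8 bits)
  7 -> 11111110 (8 bits)
  5 -> 111110 (6 bits)
  9 -> 1111111110 (10 bits)
  9 -> 1111111110 (10 bits)
Total length = 8 + 8 + 6 + 10 + 10 = 42 bits.

Unary([7, 7, 5, 9, 9]) = 111111101111111011111011111111101111111110 (42 bits)


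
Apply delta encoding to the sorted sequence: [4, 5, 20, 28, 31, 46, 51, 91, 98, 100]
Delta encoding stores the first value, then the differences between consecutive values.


First value: 4
Deltas:
  5 - 4 = 1
  20 - 5 = 15
  28 - 20 = 8
  31 - 28 = 3
  46 - 31 = 15
  51 - 46 = 5
  91 - 51 = 40
  98 - 91 = 7
  100 - 98 = 2


Delta encoded: [4, 1, 15, 8, 3, 15, 5, 40, 7, 2]


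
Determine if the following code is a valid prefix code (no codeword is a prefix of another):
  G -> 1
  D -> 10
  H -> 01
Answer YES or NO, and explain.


Checking each pair (does one codeword prefix another?):
  G='1' vs D='10': prefix -- VIOLATION

NO -- this is NOT a valid prefix code. G (1) is a prefix of D (10).


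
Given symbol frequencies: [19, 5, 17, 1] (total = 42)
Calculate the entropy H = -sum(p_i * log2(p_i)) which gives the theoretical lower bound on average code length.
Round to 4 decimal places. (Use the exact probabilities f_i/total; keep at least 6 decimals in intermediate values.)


Per-symbol terms -p_i * log2(p_i) with p_i = f_i/42:
  p = 19/42 = 0.452381: log2(p) = -1.144390, -p*log2(p) = 0.517700
  p = 5/42 = 0.119048: log2(p) = -3.070389, -p*log2(p) = 0.365523
  p = 17/42 = 0.404762: log2(p) = -1.304855, -p*log2(p) = 0.528155
  p = 1/42 = 0.023810: log2(p) = -5.392317, -p*log2(p) = 0.128389
H = 0.517700 + 0.365523 + 0.528155 + 0.128389 = 1.539767

H = 1.5398 bits/symbol


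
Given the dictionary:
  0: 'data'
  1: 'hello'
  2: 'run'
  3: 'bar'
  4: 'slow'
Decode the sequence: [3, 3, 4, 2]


Look up each index in the dictionary:
  3 -> 'bar'
  3 -> 'bar'
  4 -> 'slow'
  2 -> 'run'

Decoded: "bar bar slow run"


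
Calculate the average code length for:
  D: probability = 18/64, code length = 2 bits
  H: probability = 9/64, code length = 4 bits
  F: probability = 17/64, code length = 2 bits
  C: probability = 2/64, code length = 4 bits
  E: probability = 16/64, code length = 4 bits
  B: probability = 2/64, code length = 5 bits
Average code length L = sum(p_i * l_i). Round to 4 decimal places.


Weighted contributions p_i * l_i:
  D: (18/64) * 2 = 36/64
  H: (9/64) * 4 = 36/64
  F: (17/64) * 2 = 34/64
  C: (2/64) * 4 = 8/64
  E: (16/64) * 4 = 64/64
  B: (2/64) * 5 = 10/64
Sum = (36 + 36 + 34 + 8 + 64 + 10)/64 = 188/64

L = 188/64 = 2.9375 bits/symbol


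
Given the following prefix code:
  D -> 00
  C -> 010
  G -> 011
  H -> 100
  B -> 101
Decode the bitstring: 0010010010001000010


Decoding step by step:
Bits 00 -> D
Bits 100 -> H
Bits 100 -> H
Bits 100 -> H
Bits 010 -> C
Bits 00 -> D
Bits 010 -> C


Decoded message: DHHHCDC


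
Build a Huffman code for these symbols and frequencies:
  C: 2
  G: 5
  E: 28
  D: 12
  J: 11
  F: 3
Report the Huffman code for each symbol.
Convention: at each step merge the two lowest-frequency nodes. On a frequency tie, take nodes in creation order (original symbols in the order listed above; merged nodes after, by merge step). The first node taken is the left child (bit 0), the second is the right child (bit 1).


Huffman tree construction:
Step 1: Merge C(2) + F(3) = 5
Step 2: Merge G(5) + (C+F)(5) = 10
Step 3: Merge (G+(C+F))(10) + J(11) = 21
Step 4: Merge D(12) + ((G+(C+F))+J)(21) = 33
Step 5: Merge E(28) + (D+((G+(C+F))+J))(33) = 61
Read each symbol's code off the tree from the root (left child = 0, right child = 1).

Codes:
  C: 11010 (length 5)
  G: 1100 (length 4)
  E: 0 (length 1)
  D: 10 (length 2)
  J: 111 (length 3)
  F: 11011 (length 5)
Average code length: 130/61 = 2.1311 bits/symbol


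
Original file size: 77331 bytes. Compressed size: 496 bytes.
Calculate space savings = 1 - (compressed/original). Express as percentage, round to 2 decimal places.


ratio = compressed/original = 496/77331 = 0.006414
savings = 1 - ratio = 1 - 0.006414 = 0.993586
as a percentage: 0.993586 * 100 = 99.36%

Space savings = 1 - 496/77331 = 99.36%


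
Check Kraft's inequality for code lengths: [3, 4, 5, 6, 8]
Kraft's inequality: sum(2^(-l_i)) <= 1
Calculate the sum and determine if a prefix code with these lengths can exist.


Sum = 2^(-3) + 2^(-4) + 2^(-5) + 2^(-6) + 2^(-8)
    = 0.125 + 0.0625 + 0.03125 + 0.015625 + 0.00390625
    = 61/256 = 0.23828125
Since 0.23828125 <= 1, Kraft's inequality IS satisfied.
A prefix code with these lengths CAN exist.

Kraft sum = 0.23828125. Satisfied.


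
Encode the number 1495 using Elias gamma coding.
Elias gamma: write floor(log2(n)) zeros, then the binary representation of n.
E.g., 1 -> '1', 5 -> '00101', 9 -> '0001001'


num_bits = floor(log2(1495)) + 1 = 11
leading_zeros = num_bits - 1 = 10
binary(1495) = 10111010111

Elias gamma(1495) = '0000000000' + '10111010111' = 000000000010111010111 (21 bits)


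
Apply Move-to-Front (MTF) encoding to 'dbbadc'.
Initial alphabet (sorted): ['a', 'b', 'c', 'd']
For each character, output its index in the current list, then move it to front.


MTF encoding:
'd': index 3 in ['a', 'b', 'c', 'd'] -> ['d', 'a', 'b', 'c']
'b': index 2 in ['d', 'a', 'b', 'c'] -> ['b', 'd', 'a', 'c']
'b': index 0 in ['b', 'd', 'a', 'c'] -> ['b', 'd', 'a', 'c']
'a': index 2 in ['b', 'd', 'a', 'c'] -> ['a', 'b', 'd', 'c']
'd': index 2 in ['a', 'b', 'd', 'c'] -> ['d', 'a', 'b', 'c']
'c': index 3 in ['d', 'a', 'b', 'c'] -> ['c', 'd', 'a', 'b']


Output: [3, 2, 0, 2, 2, 3]


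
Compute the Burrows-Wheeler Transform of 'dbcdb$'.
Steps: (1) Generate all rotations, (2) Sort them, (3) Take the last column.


Rotations (sorted):
  0: $dbcdb -> last char: b
  1: b$dbcd -> last char: d
  2: bcdb$d -> last char: d
  3: cdb$db -> last char: b
  4: db$dbc -> last char: c
  5: dbcdb$ -> last char: $


BWT = bddbc$


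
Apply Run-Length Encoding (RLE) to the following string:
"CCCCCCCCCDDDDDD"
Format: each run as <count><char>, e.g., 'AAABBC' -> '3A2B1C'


Scanning runs left to right:
  i=0: run of 'C' x 9 -> '9C'
  i=9: run of 'D' x 6 -> '6D'

RLE = 9C6D


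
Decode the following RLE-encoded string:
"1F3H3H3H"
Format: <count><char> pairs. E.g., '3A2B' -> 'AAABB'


Expanding each <count><char> pair:
  1F -> 'F'
  3H -> 'HHH'
  3H -> 'HHH'
  3H -> 'HHH'

Decoded = FHHHHHHHHH


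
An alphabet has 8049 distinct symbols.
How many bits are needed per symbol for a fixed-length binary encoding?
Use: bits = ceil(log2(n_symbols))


log2(8049) = 12.9746
Bracket: 2^12 = 4096 < 8049 <= 2^13 = 8192
So ceil(log2(8049)) = 13

bits = ceil(log2(8049)) = ceil(12.9746) = 13 bits


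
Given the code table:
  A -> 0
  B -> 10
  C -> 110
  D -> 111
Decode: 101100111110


Decoding:
10 -> B
110 -> C
0 -> A
111 -> D
110 -> C


Result: BCADC


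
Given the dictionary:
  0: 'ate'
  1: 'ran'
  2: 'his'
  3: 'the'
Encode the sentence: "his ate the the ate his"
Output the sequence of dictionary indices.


Look up each word in the dictionary:
  'his' -> 2
  'ate' -> 0
  'the' -> 3
  'the' -> 3
  'ate' -> 0
  'his' -> 2

Encoded: [2, 0, 3, 3, 0, 2]


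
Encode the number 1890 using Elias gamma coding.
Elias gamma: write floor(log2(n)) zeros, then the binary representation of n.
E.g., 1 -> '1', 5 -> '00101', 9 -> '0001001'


num_bits = floor(log2(1890)) + 1 = 11
leading_zeros = num_bits - 1 = 10
binary(1890) = 11101100010

Elias gamma(1890) = '0000000000' + '11101100010' = 000000000011101100010 (21 bits)
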